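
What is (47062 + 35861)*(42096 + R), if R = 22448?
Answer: 5352182112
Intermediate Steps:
(47062 + 35861)*(42096 + R) = (47062 + 35861)*(42096 + 22448) = 82923*64544 = 5352182112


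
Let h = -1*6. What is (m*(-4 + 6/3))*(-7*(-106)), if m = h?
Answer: 8904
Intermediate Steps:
h = -6
m = -6
(m*(-4 + 6/3))*(-7*(-106)) = (-6*(-4 + 6/3))*(-7*(-106)) = -6*(-4 + 6*(⅓))*742 = -6*(-4 + 2)*742 = -6*(-2)*742 = 12*742 = 8904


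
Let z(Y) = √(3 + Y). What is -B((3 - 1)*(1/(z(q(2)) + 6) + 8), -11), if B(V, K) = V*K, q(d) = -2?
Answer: 1254/7 ≈ 179.14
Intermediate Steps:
B(V, K) = K*V
-B((3 - 1)*(1/(z(q(2)) + 6) + 8), -11) = -(-11)*(3 - 1)*(1/(√(3 - 2) + 6) + 8) = -(-11)*2*(1/(√1 + 6) + 8) = -(-11)*2*(1/(1 + 6) + 8) = -(-11)*2*(1/7 + 8) = -(-11)*2*(⅐ + 8) = -(-11)*2*(57/7) = -(-11)*114/7 = -1*(-1254/7) = 1254/7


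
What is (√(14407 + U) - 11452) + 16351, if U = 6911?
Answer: 4899 + √21318 ≈ 5045.0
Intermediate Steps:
(√(14407 + U) - 11452) + 16351 = (√(14407 + 6911) - 11452) + 16351 = (√21318 - 11452) + 16351 = (-11452 + √21318) + 16351 = 4899 + √21318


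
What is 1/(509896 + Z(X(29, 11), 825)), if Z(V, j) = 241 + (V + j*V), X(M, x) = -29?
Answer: 1/486183 ≈ 2.0568e-6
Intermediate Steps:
Z(V, j) = 241 + V + V*j (Z(V, j) = 241 + (V + V*j) = 241 + V + V*j)
1/(509896 + Z(X(29, 11), 825)) = 1/(509896 + (241 - 29 - 29*825)) = 1/(509896 + (241 - 29 - 23925)) = 1/(509896 - 23713) = 1/486183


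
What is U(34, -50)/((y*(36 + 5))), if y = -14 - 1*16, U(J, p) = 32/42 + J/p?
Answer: -43/645750 ≈ -6.6589e-5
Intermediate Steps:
U(J, p) = 16/21 + J/p (U(J, p) = 32*(1/42) + J/p = 16/21 + J/p)
y = -30 (y = -14 - 16 = -30)
U(34, -50)/((y*(36 + 5))) = (16/21 + 34/(-50))/((-30*(36 + 5))) = (16/21 + 34*(-1/50))/((-30*41)) = (16/21 - 17/25)/(-1230) = (43/525)*(-1/1230) = -43/645750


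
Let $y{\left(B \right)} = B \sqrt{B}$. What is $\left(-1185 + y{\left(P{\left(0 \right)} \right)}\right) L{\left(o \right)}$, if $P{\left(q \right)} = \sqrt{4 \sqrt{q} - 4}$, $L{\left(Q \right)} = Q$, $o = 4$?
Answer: $-4740 + 8 \sqrt{2} i^{\frac{3}{2}} \approx -4748.0 + 8.0 i$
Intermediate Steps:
$P{\left(q \right)} = \sqrt{-4 + 4 \sqrt{q}}$
$y{\left(B \right)} = B^{\frac{3}{2}}$
$\left(-1185 + y{\left(P{\left(0 \right)} \right)}\right) L{\left(o \right)} = \left(-1185 + \left(2 \sqrt{-1 + \sqrt{0}}\right)^{\frac{3}{2}}\right) 4 = \left(-1185 + \left(2 \sqrt{-1 + 0}\right)^{\frac{3}{2}}\right) 4 = \left(-1185 + \left(2 \sqrt{-1}\right)^{\frac{3}{2}}\right) 4 = \left(-1185 + \left(2 i\right)^{\frac{3}{2}}\right) 4 = \left(-1185 + \left(1 + i\right)^{3}\right) 4 = -4740 + 4 \left(1 + i\right)^{3}$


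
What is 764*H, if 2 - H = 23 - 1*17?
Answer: -3056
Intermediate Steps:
H = -4 (H = 2 - (23 - 1*17) = 2 - (23 - 17) = 2 - 1*6 = 2 - 6 = -4)
764*H = 764*(-4) = -3056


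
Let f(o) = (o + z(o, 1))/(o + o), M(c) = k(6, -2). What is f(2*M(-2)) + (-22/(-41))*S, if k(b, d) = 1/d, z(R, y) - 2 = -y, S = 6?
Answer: 132/41 ≈ 3.2195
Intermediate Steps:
z(R, y) = 2 - y
M(c) = -½ (M(c) = 1/(-2) = -½)
f(o) = (1 + o)/(2*o) (f(o) = (o + (2 - 1*1))/(o + o) = (o + (2 - 1))/((2*o)) = (o + 1)*(1/(2*o)) = (1 + o)*(1/(2*o)) = (1 + o)/(2*o))
f(2*M(-2)) + (-22/(-41))*S = (1 + 2*(-½))/(2*((2*(-½)))) - 22/(-41)*6 = (½)*(1 - 1)/(-1) - 22*(-1/41)*6 = (½)*(-1)*0 + (22/41)*6 = 0 + 132/41 = 132/41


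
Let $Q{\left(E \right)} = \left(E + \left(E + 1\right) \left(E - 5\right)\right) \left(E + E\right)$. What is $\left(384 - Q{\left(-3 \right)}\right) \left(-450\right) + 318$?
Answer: $-207582$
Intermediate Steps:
$Q{\left(E \right)} = 2 E \left(E + \left(1 + E\right) \left(-5 + E\right)\right)$ ($Q{\left(E \right)} = \left(E + \left(1 + E\right) \left(-5 + E\right)\right) 2 E = 2 E \left(E + \left(1 + E\right) \left(-5 + E\right)\right)$)
$\left(384 - Q{\left(-3 \right)}\right) \left(-450\right) + 318 = \left(384 - 2 \left(-3\right) \left(-5 + \left(-3\right)^{2} - -9\right)\right) \left(-450\right) + 318 = \left(384 - 2 \left(-3\right) \left(-5 + 9 + 9\right)\right) \left(-450\right) + 318 = \left(384 - 2 \left(-3\right) 13\right) \left(-450\right) + 318 = \left(384 - -78\right) \left(-450\right) + 318 = \left(384 + 78\right) \left(-450\right) + 318 = 462 \left(-450\right) + 318 = -207900 + 318 = -207582$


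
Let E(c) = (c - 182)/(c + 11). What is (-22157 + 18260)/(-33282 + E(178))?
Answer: 736533/6290302 ≈ 0.11709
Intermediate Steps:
E(c) = (-182 + c)/(11 + c)
(-22157 + 18260)/(-33282 + E(178)) = (-22157 + 18260)/(-33282 + (-182 + 178)/(11 + 178)) = -3897/(-33282 - 4/189) = -3897/(-6290302/189) = -3897*(-189/6290302) = 736533/6290302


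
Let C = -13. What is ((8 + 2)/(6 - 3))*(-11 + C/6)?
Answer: -395/9 ≈ -43.889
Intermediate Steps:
((8 + 2)/(6 - 3))*(-11 + C/6) = ((8 + 2)/(6 - 3))*(-11 - 13/6) = (10/3)*(-11 - 13*⅙) = (10*(⅓))*(-11 - 13/6) = (10/3)*(-79/6) = -395/9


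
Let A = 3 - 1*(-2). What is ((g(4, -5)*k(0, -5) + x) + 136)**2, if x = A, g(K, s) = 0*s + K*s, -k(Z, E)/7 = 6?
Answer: 962361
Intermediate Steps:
A = 5 (A = 3 + 2 = 5)
k(Z, E) = -42 (k(Z, E) = -7*6 = -42)
g(K, s) = K*s (g(K, s) = 0 + K*s = K*s)
x = 5
((g(4, -5)*k(0, -5) + x) + 136)**2 = (((4*(-5))*(-42) + 5) + 136)**2 = ((-20*(-42) + 5) + 136)**2 = ((840 + 5) + 136)**2 = (845 + 136)**2 = 981**2 = 962361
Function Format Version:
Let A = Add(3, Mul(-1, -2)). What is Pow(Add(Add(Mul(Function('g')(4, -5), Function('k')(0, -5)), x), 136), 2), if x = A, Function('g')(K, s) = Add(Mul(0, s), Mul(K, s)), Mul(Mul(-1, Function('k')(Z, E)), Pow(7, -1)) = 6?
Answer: 962361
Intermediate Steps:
A = 5 (A = Add(3, 2) = 5)
Function('k')(Z, E) = -42 (Function('k')(Z, E) = Mul(-7, 6) = -42)
Function('g')(K, s) = Mul(K, s) (Function('g')(K, s) = Add(0, Mul(K, s)) = Mul(K, s))
x = 5
Pow(Add(Add(Mul(Function('g')(4, -5), Function('k')(0, -5)), x), 136), 2) = Pow(Add(Add(Mul(Mul(4, -5), -42), 5), 136), 2) = Pow(Add(Add(Mul(-20, -42), 5), 136), 2) = Pow(Add(Add(840, 5), 136), 2) = Pow(Add(845, 136), 2) = Pow(981, 2) = 962361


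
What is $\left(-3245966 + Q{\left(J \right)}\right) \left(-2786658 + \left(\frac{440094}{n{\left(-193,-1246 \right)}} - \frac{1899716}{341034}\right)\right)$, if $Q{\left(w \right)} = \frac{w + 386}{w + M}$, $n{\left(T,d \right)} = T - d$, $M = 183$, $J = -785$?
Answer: $\frac{7758634233168749783497}{857871027} \approx 9.0441 \cdot 10^{12}$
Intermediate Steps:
$Q{\left(w \right)} = \frac{386 + w}{183 + w}$ ($Q{\left(w \right)} = \frac{w + 386}{w + 183} = \frac{386 + w}{183 + w}$)
$\left(-3245966 + Q{\left(J \right)}\right) \left(-2786658 + \left(\frac{440094}{n{\left(-193,-1246 \right)}} - \frac{1899716}{341034}\right)\right) = \left(-3245966 + \frac{386 - 785}{183 - 785}\right) \left(-2786658 + \left(\frac{440094}{-193 - -1246} - \frac{1899716}{341034}\right)\right) = \left(-3245966 + \frac{1}{-602} \left(-399\right)\right) \left(-2786658 + \left(\frac{440094}{-193 + 1246} - \frac{949858}{170517}\right)\right) = \left(-3245966 - - \frac{57}{86}\right) \left(-2786658 - \left(\frac{949858}{170517} - \frac{440094}{1053}\right)\right) = \left(-3245966 + \frac{57}{86}\right) \left(-2786658 + \left(440094 \cdot \frac{1}{1053} - \frac{949858}{170517}\right)\right) = - \frac{279153019 \left(-2786658 + \left(\frac{146698}{351} - \frac{949858}{170517}\right)\right)}{86} = - \frac{279153019 \left(-2786658 + \frac{8227034236}{19950489}\right)}{86} = \left(- \frac{279153019}{86}\right) \left(- \frac{55586962741526}{19950489}\right) = \frac{7758634233168749783497}{857871027}$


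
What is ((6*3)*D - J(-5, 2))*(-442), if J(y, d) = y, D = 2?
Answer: -18122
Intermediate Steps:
((6*3)*D - J(-5, 2))*(-442) = ((6*3)*2 - 1*(-5))*(-442) = (18*2 + 5)*(-442) = (36 + 5)*(-442) = 41*(-442) = -18122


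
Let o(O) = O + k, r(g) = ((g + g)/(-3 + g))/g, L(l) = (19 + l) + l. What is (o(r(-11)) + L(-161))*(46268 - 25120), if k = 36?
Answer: -39546760/7 ≈ -5.6495e+6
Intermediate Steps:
L(l) = 19 + 2*l
r(g) = 2/(-3 + g) (r(g) = ((2*g)/(-3 + g))/g = (2*g/(-3 + g))/g = 2/(-3 + g))
o(O) = 36 + O (o(O) = O + 36 = 36 + O)
(o(r(-11)) + L(-161))*(46268 - 25120) = ((36 + 2/(-3 - 11)) + (19 + 2*(-161)))*(46268 - 25120) = ((36 + 2/(-14)) + (19 - 322))*21148 = ((36 + 2*(-1/14)) - 303)*21148 = ((36 - ⅐) - 303)*21148 = (251/7 - 303)*21148 = -1870/7*21148 = -39546760/7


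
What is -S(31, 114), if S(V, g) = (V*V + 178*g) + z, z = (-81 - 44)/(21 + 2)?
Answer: -488694/23 ≈ -21248.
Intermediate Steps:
z = -125/23 ≈ -5.4348
S(V, g) = -125/23 + V**2 + 178*g (S(V, g) = (V*V + 178*g) - 125/23 = (V**2 + 178*g) - 125/23 = -125/23 + V**2 + 178*g)
-S(31, 114) = -(-125/23 + 31**2 + 178*114) = -(-125/23 + 961 + 20292) = -1*488694/23 = -488694/23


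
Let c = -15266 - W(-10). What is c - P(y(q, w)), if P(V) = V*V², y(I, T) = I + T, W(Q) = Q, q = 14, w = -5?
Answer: -15985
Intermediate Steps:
P(V) = V³
c = -15256 (c = -15266 - 1*(-10) = -15266 + 10 = -15256)
c - P(y(q, w)) = -15256 - (14 - 5)³ = -15256 - 1*9³ = -15256 - 1*729 = -15256 - 729 = -15985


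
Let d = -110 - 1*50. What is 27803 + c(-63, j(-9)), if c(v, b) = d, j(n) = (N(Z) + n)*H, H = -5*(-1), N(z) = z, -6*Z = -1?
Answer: 27643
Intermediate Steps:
Z = ⅙ (Z = -⅙*(-1) = ⅙ ≈ 0.16667)
H = 5
j(n) = ⅚ + 5*n (j(n) = (⅙ + n)*5 = ⅚ + 5*n)
d = -160 (d = -110 - 50 = -160)
c(v, b) = -160
27803 + c(-63, j(-9)) = 27803 - 160 = 27643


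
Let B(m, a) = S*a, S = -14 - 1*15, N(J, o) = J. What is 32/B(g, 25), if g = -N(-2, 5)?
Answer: -32/725 ≈ -0.044138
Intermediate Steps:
S = -29 (S = -14 - 15 = -29)
g = 2 (g = -1*(-2) = 2)
B(m, a) = -29*a
32/B(g, 25) = 32/((-29*25)) = 32/(-725) = 32*(-1/725) = -32/725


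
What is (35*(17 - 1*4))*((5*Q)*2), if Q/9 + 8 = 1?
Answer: -286650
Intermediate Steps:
Q = -63 (Q = -72 + 9*1 = -72 + 9 = -63)
(35*(17 - 1*4))*((5*Q)*2) = (35*(17 - 1*4))*((5*(-63))*2) = (35*(17 - 4))*(-315*2) = (35*13)*(-630) = 455*(-630) = -286650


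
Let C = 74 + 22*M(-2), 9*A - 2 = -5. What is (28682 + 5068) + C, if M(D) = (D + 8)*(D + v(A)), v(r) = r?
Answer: 33516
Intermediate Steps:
A = -⅓ (A = 2/9 + (⅑)*(-5) = 2/9 - 5/9 = -⅓ ≈ -0.33333)
M(D) = (8 + D)*(-⅓ + D) (M(D) = (D + 8)*(D - ⅓) = (8 + D)*(-⅓ + D))
C = -234 (C = 74 + 22*(-8/3 + (-2)² + (23/3)*(-2)) = 74 + 22*(-8/3 + 4 - 46/3) = 74 + 22*(-14) = 74 - 308 = -234)
(28682 + 5068) + C = (28682 + 5068) - 234 = 33750 - 234 = 33516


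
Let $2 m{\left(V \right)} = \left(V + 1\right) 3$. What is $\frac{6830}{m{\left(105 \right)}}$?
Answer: $\frac{6830}{159} \approx 42.956$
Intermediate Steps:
$m{\left(V \right)} = \frac{3}{2} + \frac{3 V}{2}$ ($m{\left(V \right)} = \frac{\left(V + 1\right) 3}{2} = \frac{\left(1 + V\right) 3}{2} = \frac{3 + 3 V}{2} = \frac{3}{2} + \frac{3 V}{2}$)
$\frac{6830}{m{\left(105 \right)}} = \frac{6830}{\frac{3}{2} + \frac{3}{2} \cdot 105} = \frac{6830}{\frac{3}{2} + \frac{315}{2}} = \frac{6830}{159}$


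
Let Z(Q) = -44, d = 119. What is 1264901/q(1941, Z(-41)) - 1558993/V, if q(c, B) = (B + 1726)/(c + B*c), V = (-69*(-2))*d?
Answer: -433428275801753/6905451 ≈ -6.2766e+7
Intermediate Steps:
V = 16422 (V = -69*(-2)*119 = 138*119 = 16422)
q(c, B) = (1726 + B)/(c + B*c)
1264901/q(1941, Z(-41)) - 1558993/V = 1264901/(((1726 - 44)/(1941*(1 - 44)))) - 1558993/16422 = 1264901/(((1/1941)*1682/(-43))) - 1558993*1/16422 = 1264901/(((1/1941)*(-1/43)*1682)) - 1558993/16422 = 1264901/(-1682/83463) - 1558993/16422 = 1264901*(-83463/1682) - 1558993/16422 = -105572432163/1682 - 1558993/16422 = -433428275801753/6905451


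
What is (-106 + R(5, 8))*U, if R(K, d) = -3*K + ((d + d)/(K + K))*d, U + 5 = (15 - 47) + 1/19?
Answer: 379782/95 ≈ 3997.7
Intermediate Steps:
U = -702/19 (U = -5 + ((15 - 47) + 1/19) = -5 + (-32 + 1/19) = -5 - 607/19 = -702/19 ≈ -36.947)
R(K, d) = -3*K + d**2/K (R(K, d) = -3*K + ((2*d)/((2*K)))*d = -3*K + ((2*d)*(1/(2*K)))*d = -3*K + (d/K)*d = -3*K + d**2/K)
(-106 + R(5, 8))*U = (-106 + (-3*5 + 8**2/5))*(-702/19) = (-106 + (-15 + (1/5)*64))*(-702/19) = (-106 + (-15 + 64/5))*(-702/19) = (-106 - 11/5)*(-702/19) = -541/5*(-702/19) = 379782/95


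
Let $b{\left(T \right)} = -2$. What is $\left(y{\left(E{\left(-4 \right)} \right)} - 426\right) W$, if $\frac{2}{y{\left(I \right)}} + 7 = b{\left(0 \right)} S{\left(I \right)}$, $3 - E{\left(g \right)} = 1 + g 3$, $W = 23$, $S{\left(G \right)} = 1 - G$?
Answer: $- \frac{186116}{19} \approx -9795.6$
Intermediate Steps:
$E{\left(g \right)} = 2 - 3 g$ ($E{\left(g \right)} = 3 - \left(1 + g 3\right) = 3 - \left(1 + 3 g\right) = 2 - 3 g$)
$y{\left(I \right)} = \frac{2}{-9 + 2 I}$ ($y{\left(I \right)} = \frac{2}{-7 - 2 \left(1 - I\right)} = \frac{2}{-7 + \left(-2 + 2 I\right)} = \frac{2}{-9 + 2 I}$)
$\left(y{\left(E{\left(-4 \right)} \right)} - 426\right) W = \left(\frac{2}{-9 + 2 \left(2 - -12\right)} - 426\right) 23 = \left(\frac{2}{-9 + 2 \left(2 + 12\right)} - 426\right) 23 = \left(\frac{2}{-9 + 2 \cdot 14} - 426\right) 23 = \left(\frac{2}{-9 + 28} - 426\right) 23 = \left(\frac{2}{19} - 426\right) 23 = \left(- \frac{8092}{19}\right) 23 = - \frac{186116}{19}$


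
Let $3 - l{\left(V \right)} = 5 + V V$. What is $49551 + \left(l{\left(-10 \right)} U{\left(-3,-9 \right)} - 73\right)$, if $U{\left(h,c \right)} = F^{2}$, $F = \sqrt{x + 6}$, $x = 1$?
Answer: $48764$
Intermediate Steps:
$l{\left(V \right)} = -2 - V^{2}$ ($l{\left(V \right)} = 3 - \left(5 + V V\right) = 3 - \left(5 + V^{2}\right) = -2 - V^{2}$)
$F = \sqrt{7}$ ($F = \sqrt{1 + 6} = \sqrt{7} \approx 2.6458$)
$U{\left(h,c \right)} = 7$ ($U{\left(h,c \right)} = \left(\sqrt{7}\right)^{2} = 7$)
$49551 + \left(l{\left(-10 \right)} U{\left(-3,-9 \right)} - 73\right) = 49551 + \left(\left(-2 - \left(-10\right)^{2}\right) 7 - 73\right) = 49551 + \left(\left(-2 - 100\right) 7 - 73\right) = 49551 - 787 = 48764$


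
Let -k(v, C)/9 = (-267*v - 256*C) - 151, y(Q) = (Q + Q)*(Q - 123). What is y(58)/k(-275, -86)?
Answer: 58/6597 ≈ 0.0087919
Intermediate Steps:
y(Q) = 2*Q*(-123 + Q) (y(Q) = (2*Q)*(-123 + Q) = 2*Q*(-123 + Q))
k(v, C) = 1359 + 2304*C + 2403*v (k(v, C) = -9*((-267*v - 256*C) - 151) = -9*(-151 - 267*v - 256*C) = 1359 + 2304*C + 2403*v)
y(58)/k(-275, -86) = (2*58*(-123 + 58))/(1359 + 2304*(-86) + 2403*(-275)) = (2*58*(-65))/(1359 - 198144 - 660825) = -7540/(-857610) = -7540*(-1/857610) = 58/6597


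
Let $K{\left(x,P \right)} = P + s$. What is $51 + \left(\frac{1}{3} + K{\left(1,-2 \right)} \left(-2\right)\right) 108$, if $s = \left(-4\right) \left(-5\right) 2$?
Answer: $-8121$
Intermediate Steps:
$s = 40$ ($s = 20 \cdot 2 = 40$)
$K{\left(x,P \right)} = 40 + P$ ($K{\left(x,P \right)} = P + 40 = 40 + P$)
$51 + \left(\frac{1}{3} + K{\left(1,-2 \right)} \left(-2\right)\right) 108 = 51 + \left(\frac{1}{3} + \left(40 - 2\right) \left(-2\right)\right) 108 = 51 + \left(\frac{1}{3} + 38 \left(-2\right)\right) 108 = 51 + \left(\frac{1}{3} - 76\right) 108 = 51 - 8172 = -8121$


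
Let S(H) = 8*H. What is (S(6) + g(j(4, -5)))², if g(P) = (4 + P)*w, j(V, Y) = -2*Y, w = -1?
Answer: 1156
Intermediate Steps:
g(P) = -4 - P (g(P) = (4 + P)*(-1) = -4 - P)
(S(6) + g(j(4, -5)))² = (8*6 + (-4 - (-2)*(-5)))² = (48 + (-4 - 1*10))² = (48 + (-4 - 10))² = (48 - 14)² = 34² = 1156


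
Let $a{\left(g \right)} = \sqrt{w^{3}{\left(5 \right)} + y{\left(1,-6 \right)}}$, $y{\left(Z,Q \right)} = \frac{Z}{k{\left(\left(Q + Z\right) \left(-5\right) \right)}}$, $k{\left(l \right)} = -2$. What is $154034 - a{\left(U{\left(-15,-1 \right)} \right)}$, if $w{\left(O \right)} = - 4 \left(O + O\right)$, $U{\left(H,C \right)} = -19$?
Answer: $154034 - \frac{i \sqrt{256002}}{2} \approx 1.5403 \cdot 10^{5} - 252.98 i$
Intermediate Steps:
$y{\left(Z,Q \right)} = - \frac{Z}{2}$ ($y{\left(Z,Q \right)} = \frac{Z}{-2} = Z \left(- \frac{1}{2}\right) = - \frac{Z}{2}$)
$w{\left(O \right)} = - 8 O$ ($w{\left(O \right)} = - 4 \cdot 2 O = - 8 O$)
$a{\left(g \right)} = \frac{i \sqrt{256002}}{2}$ ($a{\left(g \right)} = \sqrt{\left(\left(-8\right) 5\right)^{3} - \frac{1}{2}} = \sqrt{\left(-40\right)^{3} - \frac{1}{2}} = \sqrt{-64000 - \frac{1}{2}} = \sqrt{- \frac{128001}{2}} = \frac{i \sqrt{256002}}{2}$)
$154034 - a{\left(U{\left(-15,-1 \right)} \right)} = 154034 - \frac{i \sqrt{256002}}{2}$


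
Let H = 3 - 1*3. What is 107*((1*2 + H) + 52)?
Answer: 5778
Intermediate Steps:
H = 0 (H = 3 - 3 = 0)
107*((1*2 + H) + 52) = 107*((1*2 + 0) + 52) = 107*((2 + 0) + 52) = 107*(2 + 52) = 107*54 = 5778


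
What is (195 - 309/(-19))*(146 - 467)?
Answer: -1288494/19 ≈ -67816.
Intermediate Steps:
(195 - 309/(-19))*(146 - 467) = (195 - 309*(-1/19))*(-321) = (195 + 309/19)*(-321) = (4014/19)*(-321) = -1288494/19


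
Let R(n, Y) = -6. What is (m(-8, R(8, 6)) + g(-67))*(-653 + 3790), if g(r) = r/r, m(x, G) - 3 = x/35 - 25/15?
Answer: 693277/105 ≈ 6602.6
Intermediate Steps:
m(x, G) = 4/3 + x/35 (m(x, G) = 3 + (x/35 - 25/15) = 3 + (x*(1/35) - 25*1/15) = 3 + (x/35 - 5/3) = 3 + (-5/3 + x/35) = 4/3 + x/35)
g(r) = 1
(m(-8, R(8, 6)) + g(-67))*(-653 + 3790) = ((4/3 + (1/35)*(-8)) + 1)*(-653 + 3790) = ((4/3 - 8/35) + 1)*3137 = (116/105 + 1)*3137 = (221/105)*3137 = 693277/105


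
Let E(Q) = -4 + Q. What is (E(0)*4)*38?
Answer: -608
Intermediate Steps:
(E(0)*4)*38 = ((-4 + 0)*4)*38 = -4*4*38 = -16*38 = -608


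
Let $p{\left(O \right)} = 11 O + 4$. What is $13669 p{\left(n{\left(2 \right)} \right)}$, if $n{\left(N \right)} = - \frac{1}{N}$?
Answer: $- \frac{41007}{2} \approx -20504.0$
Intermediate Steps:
$p{\left(O \right)} = 4 + 11 O$
$13669 p{\left(n{\left(2 \right)} \right)} = 13669 \left(4 + 11 \left(- \frac{1}{2}\right)\right) = 13669 \left(4 - \frac{11}{2}\right) = 13669 \left(- \frac{3}{2}\right) = - \frac{41007}{2}$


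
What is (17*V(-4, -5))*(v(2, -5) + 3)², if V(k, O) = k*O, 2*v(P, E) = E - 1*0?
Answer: 85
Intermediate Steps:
v(P, E) = E/2 (v(P, E) = (E - 1*0)/2 = (E + 0)/2 = E/2)
V(k, O) = O*k
(17*V(-4, -5))*(v(2, -5) + 3)² = (17*(-5*(-4)))*((½)*(-5) + 3)² = (17*20)*(-5/2 + 3)² = 340*(½)² = 340*(¼) = 85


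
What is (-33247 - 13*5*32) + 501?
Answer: -34826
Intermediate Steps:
(-33247 - 13*5*32) + 501 = (-33247 - 65*32) + 501 = (-33247 - 2080) + 501 = -35327 + 501 = -34826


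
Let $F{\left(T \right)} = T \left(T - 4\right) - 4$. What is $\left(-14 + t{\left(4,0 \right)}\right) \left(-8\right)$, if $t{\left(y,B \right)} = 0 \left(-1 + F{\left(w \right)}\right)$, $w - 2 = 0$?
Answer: $112$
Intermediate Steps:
$w = 2$ ($w = 2 + 0 = 2$)
$F{\left(T \right)} = -4 + T \left(-4 + T\right)$ ($F{\left(T \right)} = T \left(-4 + T\right) - 4 = -4 + T \left(-4 + T\right)$)
$t{\left(y,B \right)} = 0$ ($t{\left(y,B \right)} = 0 \left(-1 - \left(12 - 4\right)\right) = 0 \left(-1 - 8\right) = 0 \left(-9\right) = 0$)
$\left(-14 + t{\left(4,0 \right)}\right) \left(-8\right) = \left(-14 + 0\right) \left(-8\right) = \left(-14\right) \left(-8\right) = 112$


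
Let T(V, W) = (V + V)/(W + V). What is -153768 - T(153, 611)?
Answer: -58739529/382 ≈ -1.5377e+5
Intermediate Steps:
T(V, W) = 2*V/(V + W) (T(V, W) = (2*V)/(V + W) = 2*V/(V + W))
-153768 - T(153, 611) = -153768 - 2*153/(153 + 611) = -153768 - 2*153/764 = -153768 - 1*153/382 = -153768 - 153/382 = -58739529/382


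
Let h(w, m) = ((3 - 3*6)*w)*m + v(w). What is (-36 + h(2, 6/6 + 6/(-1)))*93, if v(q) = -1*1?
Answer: 10509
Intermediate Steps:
v(q) = -1
h(w, m) = -1 - 15*m*w (h(w, m) = ((3 - 3*6)*w)*m - 1 = ((3 - 18)*w)*m - 1 = (-15*w)*m - 1 = -15*m*w - 1 = -1 - 15*m*w)
(-36 + h(2, 6/6 + 6/(-1)))*93 = (-36 + (-1 - 15*(6/6 + 6/(-1))*2))*93 = (-36 + (-1 - 15*(6*(⅙) + 6*(-1))*2))*93 = (-36 + (-1 - 15*(1 - 6)*2))*93 = (-36 + (-1 - 15*(-5)*2))*93 = (-36 + (-1 + 150))*93 = (-36 + 149)*93 = 113*93 = 10509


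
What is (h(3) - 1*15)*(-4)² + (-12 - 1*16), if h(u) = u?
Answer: -220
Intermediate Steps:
(h(3) - 1*15)*(-4)² + (-12 - 1*16) = (3 - 1*15)*(-4)² + (-12 - 1*16) = (3 - 15)*16 + (-12 - 16) = -12*16 - 28 = -192 - 28 = -220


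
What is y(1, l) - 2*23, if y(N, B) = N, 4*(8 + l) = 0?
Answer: -45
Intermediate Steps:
l = -8 (l = -8 + (1/4)*0 = -8 + 0 = -8)
y(1, l) - 2*23 = 1 - 2*23 = 1 - 46 = -45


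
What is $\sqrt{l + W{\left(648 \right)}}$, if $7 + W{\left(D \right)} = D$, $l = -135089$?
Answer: $4 i \sqrt{8403} \approx 366.67 i$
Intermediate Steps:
$W{\left(D \right)} = -7 + D$
$\sqrt{l + W{\left(648 \right)}} = \sqrt{-135089 + \left(-7 + 648\right)} = \sqrt{-135089 + 641} = \sqrt{-134448} = 4 i \sqrt{8403}$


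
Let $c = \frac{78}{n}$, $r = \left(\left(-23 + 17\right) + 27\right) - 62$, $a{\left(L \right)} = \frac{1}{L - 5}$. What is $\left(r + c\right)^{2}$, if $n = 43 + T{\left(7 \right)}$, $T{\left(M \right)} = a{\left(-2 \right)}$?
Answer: $\frac{3837681}{2500} \approx 1535.1$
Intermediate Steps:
$a{\left(L \right)} = \frac{1}{-5 + L}$
$T{\left(M \right)} = - \frac{1}{7}$ ($T{\left(M \right)} = \frac{1}{-5 - 2} = \frac{1}{-7} = - \frac{1}{7}$)
$n = \frac{300}{7}$ ($n = 43 - \frac{1}{7} = \frac{300}{7} \approx 42.857$)
$r = -41$ ($r = \left(-6 + 27\right) - 62 = 21 - 62 = -41$)
$c = \frac{91}{50}$ ($c = \frac{78}{\frac{300}{7}} = 78 \cdot \frac{7}{300} = \frac{91}{50} \approx 1.82$)
$\left(r + c\right)^{2} = \left(-41 + \frac{91}{50}\right)^{2} = \left(- \frac{1959}{50}\right)^{2} = \frac{3837681}{2500}$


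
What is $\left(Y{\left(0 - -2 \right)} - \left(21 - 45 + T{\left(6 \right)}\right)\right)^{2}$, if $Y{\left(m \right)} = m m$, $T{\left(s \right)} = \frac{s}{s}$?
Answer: $729$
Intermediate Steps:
$T{\left(s \right)} = 1$
$Y{\left(m \right)} = m^{2}$
$\left(Y{\left(0 - -2 \right)} - \left(21 - 45 + T{\left(6 \right)}\right)\right)^{2} = \left(\left(0 - -2\right)^{2} - \left(22 - 45\right)\right)^{2} = \left(\left(0 + 2\right)^{2} - -23\right)^{2} = \left(2^{2} - -23\right)^{2} = \left(4 + \left(-21 + 44\right)\right)^{2} = \left(4 + 23\right)^{2} = 27^{2} = 729$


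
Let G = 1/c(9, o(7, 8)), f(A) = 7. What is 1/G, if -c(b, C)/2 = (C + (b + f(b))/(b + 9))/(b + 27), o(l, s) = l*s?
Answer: -256/81 ≈ -3.1605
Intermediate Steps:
c(b, C) = -2*(C + (7 + b)/(9 + b))/(27 + b) (c(b, C) = -2*(C + (b + 7)/(b + 9))/(b + 27) = -2*(C + (7 + b)/(9 + b))/(27 + b))
G = -81/256 (G = 1/(2*(-7 - 1*9 - 63*8 - 1*7*8*9)/(243 + 9² + 36*9)) = 1/(2*(-7 - 9 - 9*56 - 1*56*9)/(243 + 81 + 324)) = 1/(2*(-7 - 9 - 504 - 504)/648) = 1/(2*(1/648)*(-1024)) = 1/(-256/81) = -81/256 ≈ -0.31641)
1/G = 1/(-81/256) = -256/81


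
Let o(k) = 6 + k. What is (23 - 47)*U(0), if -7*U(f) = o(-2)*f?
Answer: 0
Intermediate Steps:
U(f) = -4*f/7 (U(f) = -(6 - 2)*f/7 = -4*f/7)
(23 - 47)*U(0) = (23 - 47)*(-4/7*0) = -24*0 = 0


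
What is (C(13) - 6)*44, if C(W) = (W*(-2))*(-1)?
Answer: 880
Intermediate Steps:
C(W) = 2*W (C(W) = -2*W*(-1) = 2*W)
(C(13) - 6)*44 = (2*13 - 6)*44 = (26 - 6)*44 = 20*44 = 880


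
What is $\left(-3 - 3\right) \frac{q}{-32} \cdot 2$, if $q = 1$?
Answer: $\frac{3}{8} \approx 0.375$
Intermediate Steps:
$\left(-3 - 3\right) \frac{q}{-32} \cdot 2 = \left(-3 - 3\right) 1 \frac{1}{-32} \cdot 2 = \left(-3 - 3\right) 1 \left(- \frac{1}{32}\right) 2 = \left(-6\right) \left(- \frac{1}{32}\right) 2 = \frac{3}{16} \cdot 2 = \frac{3}{8}$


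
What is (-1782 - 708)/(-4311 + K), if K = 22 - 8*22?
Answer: 498/893 ≈ 0.55767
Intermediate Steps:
K = -154 (K = 22 - 176 = -154)
(-1782 - 708)/(-4311 + K) = (-1782 - 708)/(-4311 - 154) = -2490/(-4465) = -2490*(-1/4465) = 498/893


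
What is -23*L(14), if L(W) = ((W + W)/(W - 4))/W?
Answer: -23/5 ≈ -4.6000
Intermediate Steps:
L(W) = 2/(-4 + W) (L(W) = ((2*W)/(-4 + W))/W = (2*W/(-4 + W))/W = 2/(-4 + W))
-23*L(14) = -46/(-4 + 14) = -46/10 = -23*⅕ = -23/5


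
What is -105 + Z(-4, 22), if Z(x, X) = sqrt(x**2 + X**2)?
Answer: -105 + 10*sqrt(5) ≈ -82.639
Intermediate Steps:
Z(x, X) = sqrt(X**2 + x**2)
-105 + Z(-4, 22) = -105 + sqrt(22**2 + (-4)**2) = -105 + sqrt(484 + 16) = -105 + sqrt(500) = -105 + 10*sqrt(5)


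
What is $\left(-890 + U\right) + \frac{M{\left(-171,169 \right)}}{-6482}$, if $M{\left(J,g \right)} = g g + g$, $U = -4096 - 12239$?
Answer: $- \frac{55840590}{3241} \approx -17229.0$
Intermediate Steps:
$U = -16335$
$M{\left(J,g \right)} = g + g^{2}$ ($M{\left(J,g \right)} = g^{2} + g = g + g^{2}$)
$\left(-890 + U\right) + \frac{M{\left(-171,169 \right)}}{-6482} = \left(-890 - 16335\right) + \frac{169 \left(1 + 169\right)}{-6482} = -17225 + 169 \cdot 170 \left(- \frac{1}{6482}\right) = -17225 + 28730 \left(- \frac{1}{6482}\right) = -17225 - \frac{14365}{3241} = - \frac{55840590}{3241}$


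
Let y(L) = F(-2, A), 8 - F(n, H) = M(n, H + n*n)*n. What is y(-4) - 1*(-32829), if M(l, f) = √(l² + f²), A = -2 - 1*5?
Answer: 32837 + 2*√13 ≈ 32844.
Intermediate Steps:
A = -7 (A = -2 - 5 = -7)
M(l, f) = √(f² + l²)
F(n, H) = 8 - n*√(n² + (H + n²)²) (F(n, H) = 8 - √((H + n*n)² + n²)*n = 8 - √((H + n²)² + n²)*n = 8 - √(n² + (H + n²)²)*n = 8 - n*√(n² + (H + n²)²))
y(L) = 8 + 2*√13 (y(L) = 8 - 1*(-2)*√((-2)² + (-7 + (-2)²)²) = 8 - 1*(-2)*√(4 + (-7 + 4)²) = 8 - 1*(-2)*√(4 + (-3)²) = 8 - 1*(-2)*√(4 + 9) = 8 - 1*(-2)*√13 = 8 + 2*√13)
y(-4) - 1*(-32829) = (8 + 2*√13) - 1*(-32829) = (8 + 2*√13) + 32829 = 32837 + 2*√13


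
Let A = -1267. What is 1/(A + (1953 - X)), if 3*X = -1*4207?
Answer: 3/6265 ≈ 0.00047885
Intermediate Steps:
X = -4207/3 (X = (-1*4207)/3 = (1/3)*(-4207) = -4207/3 ≈ -1402.3)
1/(A + (1953 - X)) = 1/(-1267 + (1953 - 1*(-4207/3))) = 1/(-1267 + (1953 + 4207/3)) = 1/(-1267 + 10066/3) = 1/(6265/3) = 3/6265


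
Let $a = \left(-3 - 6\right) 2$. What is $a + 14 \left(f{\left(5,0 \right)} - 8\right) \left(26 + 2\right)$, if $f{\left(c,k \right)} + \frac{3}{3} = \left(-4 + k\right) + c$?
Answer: $-3154$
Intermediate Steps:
$a = -18$ ($a = \left(-9\right) 2 = -18$)
$f{\left(c,k \right)} = -5 + c + k$ ($f{\left(c,k \right)} = -1 + \left(\left(-4 + k\right) + c\right) = -1 + \left(-4 + c + k\right) = -5 + c + k$)
$a + 14 \left(f{\left(5,0 \right)} - 8\right) \left(26 + 2\right) = -18 + 14 \left(\left(-5 + 5 + 0\right) - 8\right) \left(26 + 2\right) = -18 + 14 \left(0 - 8\right) 28 = -18 + 14 \left(\left(-8\right) 28\right) = -18 + 14 \left(-224\right) = -18 - 3136 = -3154$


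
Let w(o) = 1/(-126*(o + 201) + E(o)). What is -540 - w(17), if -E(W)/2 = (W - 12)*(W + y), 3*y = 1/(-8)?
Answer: -179091528/331651 ≈ -540.00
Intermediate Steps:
y = -1/24 (y = (1/3)/(-8) = (1/3)*(-1/8) = -1/24 ≈ -0.041667)
E(W) = -2*(-12 + W)*(-1/24 + W) (E(W) = -2*(W - 12)*(W - 1/24) = -2*(-12 + W)*(-1/24 + W))
w(o) = 1/(-25327 - 2*o**2 - 1223*o/12) (w(o) = 1/(-126*(o + 201) + (-1 - 2*o**2 + 289*o/12)) = 1/(-126*(201 + o) + (-1 - 2*o**2 + 289*o/12)) = 1/((-25326 - 126*o) + (-1 - 2*o**2 + 289*o/12)) = 1/(-25327 - 2*o**2 - 1223*o/12))
-540 - w(17) = -540 - (-12)/(303924 + 24*17**2 + 1223*17) = -540 - (-12)/(303924 + 24*289 + 20791) = -540 - (-12)/(303924 + 6936 + 20791) = -540 - (-12)/331651 = -540 - 1*(-12/331651) = -540 + 12/331651 = -179091528/331651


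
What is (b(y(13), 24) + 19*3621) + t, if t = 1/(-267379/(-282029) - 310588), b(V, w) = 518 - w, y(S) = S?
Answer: 6069689545967160/87594555673 ≈ 69293.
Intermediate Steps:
t = -282029/87594555673 (t = 1/(-267379*(-1/282029) - 310588) = 1/(267379/282029 - 310588) = 1/(-87594555673/282029) = -282029/87594555673 ≈ -3.2197e-6)
(b(y(13), 24) + 19*3621) + t = ((518 - 1*24) + 19*3621) - 282029/87594555673 = ((518 - 24) + 68799) - 282029/87594555673 = (494 + 68799) - 282029/87594555673 = 69293 - 282029/87594555673 = 6069689545967160/87594555673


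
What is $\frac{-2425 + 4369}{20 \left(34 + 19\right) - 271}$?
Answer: $\frac{648}{263} \approx 2.4639$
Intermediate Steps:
$\frac{-2425 + 4369}{20 \left(34 + 19\right) - 271} = \frac{1944}{20 \cdot 53 - 271} = \frac{1944}{1060 - 271} = \frac{1944}{789} = 1944 \cdot \frac{1}{789} = \frac{648}{263}$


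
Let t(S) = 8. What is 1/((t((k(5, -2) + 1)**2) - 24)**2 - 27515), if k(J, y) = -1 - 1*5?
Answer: -1/27259 ≈ -3.6685e-5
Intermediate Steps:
k(J, y) = -6 (k(J, y) = -1 - 5 = -6)
1/((t((k(5, -2) + 1)**2) - 24)**2 - 27515) = 1/((8 - 24)**2 - 27515) = 1/((-16)**2 - 27515) = 1/(256 - 27515) = 1/(-27259) = -1/27259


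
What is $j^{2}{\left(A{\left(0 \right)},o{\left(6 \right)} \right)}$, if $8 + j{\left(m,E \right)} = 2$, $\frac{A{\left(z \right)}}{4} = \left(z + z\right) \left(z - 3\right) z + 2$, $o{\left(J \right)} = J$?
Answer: $36$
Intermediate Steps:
$A{\left(z \right)} = 8 + 8 z^{2} \left(-3 + z\right)$ ($A{\left(z \right)} = 4 \left(\left(z + z\right) \left(z - 3\right) z + 2\right) = 4 \left(2 z \left(-3 + z\right) z + 2\right) = 4 \left(2 z^{2} \left(-3 + z\right) + 2\right) = 4 \left(2 + 2 z^{2} \left(-3 + z\right)\right) = 8 + 8 z^{2} \left(-3 + z\right)$)
$j{\left(m,E \right)} = -6$ ($j{\left(m,E \right)} = -8 + 2 = -6$)
$j^{2}{\left(A{\left(0 \right)},o{\left(6 \right)} \right)} = \left(-6\right)^{2} = 36$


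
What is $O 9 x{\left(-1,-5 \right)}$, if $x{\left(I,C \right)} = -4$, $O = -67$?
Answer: $2412$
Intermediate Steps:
$O 9 x{\left(-1,-5 \right)} = \left(-67\right) 9 \left(-4\right) = \left(-603\right) \left(-4\right) = 2412$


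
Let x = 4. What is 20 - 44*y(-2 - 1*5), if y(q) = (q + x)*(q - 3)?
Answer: -1300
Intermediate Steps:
y(q) = (-3 + q)*(4 + q) (y(q) = (q + 4)*(q - 3) = (4 + q)*(-3 + q) = (-3 + q)*(4 + q))
20 - 44*y(-2 - 1*5) = 20 - 44*(-12 + (-2 - 1*5) + (-2 - 1*5)**2) = 20 - 44*(-12 + (-2 - 5) + (-2 - 5)**2) = 20 - 44*(-12 - 7 + (-7)**2) = 20 - 44*(-12 - 7 + 49) = 20 - 44*30 = 20 - 1320 = -1300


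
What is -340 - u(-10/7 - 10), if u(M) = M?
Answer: -2300/7 ≈ -328.57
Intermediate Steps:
-340 - u(-10/7 - 10) = -340 - (-10/7 - 10) = -340 - 1*(-80/7) = -340 + 80/7 = -2300/7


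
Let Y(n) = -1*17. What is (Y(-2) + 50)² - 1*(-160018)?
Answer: 161107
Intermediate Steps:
Y(n) = -17
(Y(-2) + 50)² - 1*(-160018) = (-17 + 50)² - 1*(-160018) = 33² + 160018 = 1089 + 160018 = 161107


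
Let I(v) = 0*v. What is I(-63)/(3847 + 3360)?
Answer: 0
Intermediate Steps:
I(v) = 0
I(-63)/(3847 + 3360) = 0/(3847 + 3360) = 0/7207 = 0*(1/7207) = 0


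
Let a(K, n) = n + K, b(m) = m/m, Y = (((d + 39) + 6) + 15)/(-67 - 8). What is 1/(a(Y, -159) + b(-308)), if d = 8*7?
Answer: -75/11966 ≈ -0.0062678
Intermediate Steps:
d = 56
Y = -116/75 (Y = (((56 + 39) + 6) + 15)/(-67 - 8) = ((95 + 6) + 15)/(-75) = (101 + 15)*(-1/75) = 116*(-1/75) = -116/75 ≈ -1.5467)
b(m) = 1
a(K, n) = K + n
1/(a(Y, -159) + b(-308)) = 1/((-116/75 - 159) + 1) = 1/(-12041/75 + 1) = 1/(-11966/75) = -75/11966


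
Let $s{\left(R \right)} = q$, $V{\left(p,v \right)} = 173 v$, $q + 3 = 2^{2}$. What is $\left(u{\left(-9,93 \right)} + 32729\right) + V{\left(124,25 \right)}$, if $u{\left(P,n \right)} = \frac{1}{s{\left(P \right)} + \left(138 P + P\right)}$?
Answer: $\frac{46317499}{1250} \approx 37054.0$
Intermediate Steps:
$q = 1$ ($q = -3 + 2^{2} = -3 + 4 = 1$)
$s{\left(R \right)} = 1$
$u{\left(P,n \right)} = \frac{1}{1 + 139 P}$ ($u{\left(P,n \right)} = \frac{1}{1 + \left(138 P + P\right)} = \frac{1}{1 + 139 P}$)
$\left(u{\left(-9,93 \right)} + 32729\right) + V{\left(124,25 \right)} = \left(\frac{1}{1 + 139 \left(-9\right)} + 32729\right) + 173 \cdot 25 = \left(\frac{1}{1 - 1251} + 32729\right) + 4325 = \left(\frac{1}{-1250} + 32729\right) + 4325 = \left(- \frac{1}{1250} + 32729\right) + 4325 = \frac{40911249}{1250} + 4325 = \frac{46317499}{1250}$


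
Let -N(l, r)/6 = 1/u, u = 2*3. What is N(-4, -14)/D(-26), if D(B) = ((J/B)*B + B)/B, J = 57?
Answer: 26/31 ≈ 0.83871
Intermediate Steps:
u = 6
D(B) = (57 + B)/B (D(B) = ((57/B)*B + B)/B = (57 + B)/B)
N(l, r) = -1 (N(l, r) = -6/6 = -6*1/6 = -1)
N(-4, -14)/D(-26) = -1/((57 - 26)/(-26)) = -1/((-1/26*31)) = -1/(-31/26) = -1*(-26/31) = 26/31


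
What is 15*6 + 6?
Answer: 96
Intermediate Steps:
15*6 + 6 = 90 + 6 = 96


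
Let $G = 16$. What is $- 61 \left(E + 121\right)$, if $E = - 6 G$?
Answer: $-1525$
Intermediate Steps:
$E = -96$ ($E = \left(-6\right) 16 = -96$)
$- 61 \left(E + 121\right) = - 61 \left(-96 + 121\right) = \left(-61\right) 25 = -1525$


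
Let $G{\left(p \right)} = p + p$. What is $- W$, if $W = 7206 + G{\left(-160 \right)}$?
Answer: $-6886$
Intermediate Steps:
$G{\left(p \right)} = 2 p$
$W = 6886$ ($W = 7206 + 2 \left(-160\right) = 7206 - 320 = 6886$)
$- W = \left(-1\right) 6886 = -6886$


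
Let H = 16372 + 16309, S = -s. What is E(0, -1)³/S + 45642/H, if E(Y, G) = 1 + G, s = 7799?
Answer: 45642/32681 ≈ 1.3966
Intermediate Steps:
S = -7799 (S = -1*7799 = -7799)
H = 32681
E(0, -1)³/S + 45642/H = (1 - 1)³/(-7799) + 45642/32681 = 0³*(-1/7799) + 45642*(1/32681) = 0*(-1/7799) + 45642/32681 = 0 + 45642/32681 = 45642/32681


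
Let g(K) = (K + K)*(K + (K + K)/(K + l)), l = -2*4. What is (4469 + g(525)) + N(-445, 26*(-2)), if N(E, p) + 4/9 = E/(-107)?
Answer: 277739931058/497871 ≈ 5.5786e+5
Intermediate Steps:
l = -8
N(E, p) = -4/9 - E/107 (N(E, p) = -4/9 + E/(-107) = -4/9 + E*(-1/107) = -4/9 - E/107)
g(K) = 2*K*(K + 2*K/(-8 + K)) (g(K) = (K + K)*(K + (K + K)/(K - 8)) = (2*K)*(K + (2*K)/(-8 + K)) = (2*K)*(K + 2*K/(-8 + K)) = 2*K*(K + 2*K/(-8 + K)))
(4469 + g(525)) + N(-445, 26*(-2)) = (4469 + 2*525²*(-6 + 525)/(-8 + 525)) + (-4/9 - 1/107*(-445)) = (4469 + 2*275625*519/517) + (-4/9 + 445/107) = (4469 + 2*275625*(1/517)*519) + 3577/963 = (4469 + 286098750/517) + 3577/963 = 288409223/517 + 3577/963 = 277739931058/497871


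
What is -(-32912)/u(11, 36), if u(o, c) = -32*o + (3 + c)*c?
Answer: 8228/263 ≈ 31.285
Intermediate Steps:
u(o, c) = -32*o + c*(3 + c)
-(-32912)/u(11, 36) = -(-32912)/(36² - 32*11 + 3*36) = -(-32912)/(1296 - 352 + 108) = -(-32912)/1052 = -34*(-242/263) = 8228/263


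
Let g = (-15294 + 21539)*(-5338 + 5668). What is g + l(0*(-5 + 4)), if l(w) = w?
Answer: 2060850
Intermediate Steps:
g = 2060850 (g = 6245*330 = 2060850)
g + l(0*(-5 + 4)) = 2060850 + 0*(-5 + 4) = 2060850 + 0*(-1) = 2060850 + 0 = 2060850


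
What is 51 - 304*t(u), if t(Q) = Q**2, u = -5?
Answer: -7549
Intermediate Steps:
51 - 304*t(u) = 51 - 304*(-5)**2 = 51 - 304*25 = 51 - 7600 = -7549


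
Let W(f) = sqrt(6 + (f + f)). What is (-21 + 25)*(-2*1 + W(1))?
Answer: -8 + 8*sqrt(2) ≈ 3.3137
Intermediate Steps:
W(f) = sqrt(6 + 2*f)
(-21 + 25)*(-2*1 + W(1)) = (-21 + 25)*(-2*1 + sqrt(6 + 2*1)) = 4*(-2 + sqrt(6 + 2)) = 4*(-2 + sqrt(8)) = 4*(-2 + 2*sqrt(2)) = -8 + 8*sqrt(2)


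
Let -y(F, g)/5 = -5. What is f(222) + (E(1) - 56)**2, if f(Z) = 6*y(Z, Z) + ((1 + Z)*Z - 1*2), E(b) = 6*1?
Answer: 52154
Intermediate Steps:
E(b) = 6
y(F, g) = 25 (y(F, g) = -5*(-5) = 25)
f(Z) = 148 + Z*(1 + Z) (f(Z) = 6*25 + ((1 + Z)*Z - 1*2) = 150 + (Z*(1 + Z) - 2) = 150 + (-2 + Z*(1 + Z)) = 148 + Z*(1 + Z))
f(222) + (E(1) - 56)**2 = (148 + 222 + 222**2) + (6 - 56)**2 = (148 + 222 + 49284) + (-50)**2 = 49654 + 2500 = 52154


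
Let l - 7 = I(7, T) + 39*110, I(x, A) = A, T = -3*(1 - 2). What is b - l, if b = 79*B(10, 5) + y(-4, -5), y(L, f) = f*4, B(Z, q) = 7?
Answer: -3767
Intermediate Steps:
T = 3 (T = -3*(-1) = 3)
y(L, f) = 4*f
l = 4300 (l = 7 + (3 + 39*110) = 7 + (3 + 4290) = 7 + 4293 = 4300)
b = 533 (b = 79*7 + 4*(-5) = 553 - 20 = 533)
b - l = 533 - 1*4300 = 533 - 4300 = -3767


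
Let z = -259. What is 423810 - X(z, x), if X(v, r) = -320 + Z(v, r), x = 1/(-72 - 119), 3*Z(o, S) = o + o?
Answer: 1272908/3 ≈ 4.2430e+5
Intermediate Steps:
Z(o, S) = 2*o/3 (Z(o, S) = (o + o)/3 = (2*o)/3 = 2*o/3)
x = -1/191 (x = 1/(-191) = -1/191 ≈ -0.0052356)
X(v, r) = -320 + 2*v/3
423810 - X(z, x) = 423810 - (-320 + (⅔)*(-259)) = 423810 - (-320 - 518/3) = 423810 - 1*(-1478/3) = 423810 + 1478/3 = 1272908/3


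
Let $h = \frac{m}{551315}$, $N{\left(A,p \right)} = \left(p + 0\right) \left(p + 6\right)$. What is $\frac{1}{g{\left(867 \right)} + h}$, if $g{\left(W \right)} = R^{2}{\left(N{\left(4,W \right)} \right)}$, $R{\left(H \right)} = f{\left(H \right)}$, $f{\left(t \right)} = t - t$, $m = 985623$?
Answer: $\frac{551315}{985623} \approx 0.55936$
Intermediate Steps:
$f{\left(t \right)} = 0$
$N{\left(A,p \right)} = p \left(6 + p\right)$
$R{\left(H \right)} = 0$
$h = \frac{985623}{551315} \approx 1.7878$
$g{\left(W \right)} = 0$ ($g{\left(W \right)} = 0^{2} = 0$)
$\frac{1}{g{\left(867 \right)} + h} = \frac{1}{0 + \frac{985623}{551315}} = \frac{1}{\frac{985623}{551315}} = \frac{551315}{985623}$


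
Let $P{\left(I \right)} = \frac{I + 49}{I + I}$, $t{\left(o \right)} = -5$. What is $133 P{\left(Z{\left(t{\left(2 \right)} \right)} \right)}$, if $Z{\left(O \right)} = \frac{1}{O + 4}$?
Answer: $-3192$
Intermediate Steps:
$Z{\left(O \right)} = \frac{1}{4 + O}$
$P{\left(I \right)} = \frac{49 + I}{2 I}$
$133 P{\left(Z{\left(t{\left(2 \right)} \right)} \right)} = 133 \frac{49 + \frac{1}{4 - 5}}{2 \frac{1}{4 - 5}} = 133 \frac{49 + \frac{1}{-1}}{2 \frac{1}{-1}} = 133 \frac{49 - 1}{2 \left(-1\right)} = 133 \cdot \frac{1}{2} \left(-1\right) 48 = 133 \left(-24\right) = -3192$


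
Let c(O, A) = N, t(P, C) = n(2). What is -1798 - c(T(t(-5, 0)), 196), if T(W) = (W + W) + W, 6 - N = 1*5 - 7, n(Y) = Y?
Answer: -1806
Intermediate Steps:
t(P, C) = 2
N = 8 (N = 6 - (1*5 - 7) = 6 - (5 - 7) = 6 - 1*(-2) = 6 + 2 = 8)
T(W) = 3*W (T(W) = 2*W + W = 3*W)
c(O, A) = 8
-1798 - c(T(t(-5, 0)), 196) = -1798 - 1*8 = -1798 - 8 = -1806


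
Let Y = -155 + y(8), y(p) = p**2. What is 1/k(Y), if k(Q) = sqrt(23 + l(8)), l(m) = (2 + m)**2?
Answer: sqrt(123)/123 ≈ 0.090167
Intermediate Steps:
Y = -91 (Y = -155 + 8**2 = -155 + 64 = -91)
k(Q) = sqrt(123) (k(Q) = sqrt(23 + (2 + 8)**2) = sqrt(23 + 10**2) = sqrt(23 + 100) = sqrt(123))
1/k(Y) = 1/(sqrt(123)) = sqrt(123)/123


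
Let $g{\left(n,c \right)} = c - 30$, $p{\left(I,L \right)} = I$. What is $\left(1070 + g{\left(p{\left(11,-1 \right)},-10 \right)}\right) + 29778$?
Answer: $30808$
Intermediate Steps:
$g{\left(n,c \right)} = -30 + c$
$\left(1070 + g{\left(p{\left(11,-1 \right)},-10 \right)}\right) + 29778 = \left(1070 - 40\right) + 29778 = 1030 + 29778 = 30808$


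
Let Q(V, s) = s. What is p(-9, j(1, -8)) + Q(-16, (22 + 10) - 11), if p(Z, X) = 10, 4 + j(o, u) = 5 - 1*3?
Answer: 31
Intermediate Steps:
j(o, u) = -2 (j(o, u) = -4 + (5 - 1*3) = -4 + (5 - 3) = -4 + 2 = -2)
p(-9, j(1, -8)) + Q(-16, (22 + 10) - 11) = 10 + ((22 + 10) - 11) = 10 + (32 - 11) = 10 + 21 = 31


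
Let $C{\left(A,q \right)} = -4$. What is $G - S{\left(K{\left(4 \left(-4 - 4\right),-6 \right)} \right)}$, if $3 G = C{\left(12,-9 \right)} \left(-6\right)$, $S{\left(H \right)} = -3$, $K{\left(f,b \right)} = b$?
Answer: $11$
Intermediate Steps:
$G = 8$ ($G = \frac{\left(-4\right) \left(-6\right)}{3} = \frac{1}{3} \cdot 24 = 8$)
$G - S{\left(K{\left(4 \left(-4 - 4\right),-6 \right)} \right)} = 8 - -3 = 8 + 3 = 11$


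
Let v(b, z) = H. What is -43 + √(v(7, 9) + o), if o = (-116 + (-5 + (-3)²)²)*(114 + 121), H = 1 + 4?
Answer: -43 + I*√23495 ≈ -43.0 + 153.28*I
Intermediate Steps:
H = 5
v(b, z) = 5
o = -23500 (o = (-116 + (-5 + 9)²)*235 = (-116 + 4²)*235 = (-116 + 16)*235 = -100*235 = -23500)
-43 + √(v(7, 9) + o) = -43 + √(5 - 23500) = -43 + √(-23495) = -43 + I*√23495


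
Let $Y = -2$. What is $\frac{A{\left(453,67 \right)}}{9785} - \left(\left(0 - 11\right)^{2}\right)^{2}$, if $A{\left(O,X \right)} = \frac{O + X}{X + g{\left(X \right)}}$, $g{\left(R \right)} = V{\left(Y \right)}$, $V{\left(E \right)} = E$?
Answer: $- \frac{143262177}{9785} \approx -14641.0$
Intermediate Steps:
$g{\left(R \right)} = -2$
$A{\left(O,X \right)} = \frac{O + X}{-2 + X}$ ($A{\left(O,X \right)} = \frac{O + X}{X - 2} = \frac{O + X}{-2 + X}$)
$\frac{A{\left(453,67 \right)}}{9785} - \left(\left(0 - 11\right)^{2}\right)^{2} = \frac{\frac{1}{-2 + 67} \left(453 + 67\right)}{9785} - \left(\left(0 - 11\right)^{2}\right)^{2} = \frac{1}{65} \cdot 520 \cdot \frac{1}{9785} - \left(\left(-11\right)^{2}\right)^{2} = \frac{1}{65} \cdot 520 \cdot \frac{1}{9785} - 121^{2} = 8 \cdot \frac{1}{9785} - 14641 = \frac{8}{9785} - 14641 = - \frac{143262177}{9785}$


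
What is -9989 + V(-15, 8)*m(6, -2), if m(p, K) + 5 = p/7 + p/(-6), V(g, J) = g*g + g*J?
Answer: -10529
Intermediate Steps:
V(g, J) = g² + J*g
m(p, K) = -5 - p/42 (m(p, K) = -5 + (p/7 + p/(-6)) = -5 + (p*(⅐) + p*(-⅙)) = -5 + (p/7 - p/6) = -5 - p/42)
-9989 + V(-15, 8)*m(6, -2) = -9989 + (-15*(8 - 15))*(-5 - 1/42*6) = -9989 + (-15*(-7))*(-5 - ⅐) = -9989 + 105*(-36/7) = -9989 - 540 = -10529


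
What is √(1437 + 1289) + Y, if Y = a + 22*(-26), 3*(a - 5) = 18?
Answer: -561 + √2726 ≈ -508.79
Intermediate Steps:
a = 11 (a = 5 + (⅓)*18 = 5 + 6 = 11)
Y = -561 (Y = 11 + 22*(-26) = 11 - 572 = -561)
√(1437 + 1289) + Y = √(1437 + 1289) - 561 = √2726 - 561 = -561 + √2726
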